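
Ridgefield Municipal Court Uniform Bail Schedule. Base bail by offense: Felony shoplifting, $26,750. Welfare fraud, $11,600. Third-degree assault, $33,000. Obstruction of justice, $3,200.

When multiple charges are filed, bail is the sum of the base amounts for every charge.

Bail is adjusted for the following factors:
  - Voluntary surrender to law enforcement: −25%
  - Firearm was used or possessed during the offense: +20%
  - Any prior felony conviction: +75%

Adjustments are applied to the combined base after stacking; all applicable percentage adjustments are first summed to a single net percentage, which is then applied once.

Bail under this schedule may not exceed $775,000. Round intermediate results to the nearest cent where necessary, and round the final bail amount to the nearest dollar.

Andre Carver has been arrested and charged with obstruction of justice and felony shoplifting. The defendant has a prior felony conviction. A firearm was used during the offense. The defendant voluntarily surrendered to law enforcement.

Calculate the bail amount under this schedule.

$50,915

Base amounts from the schedule: obstruction of justice $3,200; felony shoplifting $26,750.
Stacking rule: sum of all bases. $3,200 + $26,750 = $29,950.
Net percentage adjustment: −25% +20% +75% = +70%. $29,950 × 1.7 = $50,915.
$50,915 is within the $775,000 maximum.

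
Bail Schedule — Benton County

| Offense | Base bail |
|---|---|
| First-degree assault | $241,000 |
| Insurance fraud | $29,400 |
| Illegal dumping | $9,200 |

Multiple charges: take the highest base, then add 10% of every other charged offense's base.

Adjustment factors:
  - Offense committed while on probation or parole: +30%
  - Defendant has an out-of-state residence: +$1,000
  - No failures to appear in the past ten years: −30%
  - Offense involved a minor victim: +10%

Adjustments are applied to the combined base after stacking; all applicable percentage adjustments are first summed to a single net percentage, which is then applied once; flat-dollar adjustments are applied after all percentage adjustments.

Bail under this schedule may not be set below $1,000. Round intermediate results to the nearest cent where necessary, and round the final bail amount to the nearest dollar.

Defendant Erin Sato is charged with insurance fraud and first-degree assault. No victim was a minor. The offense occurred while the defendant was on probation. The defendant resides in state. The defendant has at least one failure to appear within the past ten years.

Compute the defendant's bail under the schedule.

$317,122

Base amounts from the schedule: insurance fraud $29,400; first-degree assault $241,000.
Stacking rule: highest base plus 10% of each additional charge. Highest is first-degree assault at $241,000. Additional: $29,400 × 10% = $2,940. Combined base = $241,000 + $2,940 = $243,940.
Offense committed while on probation or parole (+30%): $243,940 × 1.3 = $317,122.
$317,122 is at or above the $1,000 minimum.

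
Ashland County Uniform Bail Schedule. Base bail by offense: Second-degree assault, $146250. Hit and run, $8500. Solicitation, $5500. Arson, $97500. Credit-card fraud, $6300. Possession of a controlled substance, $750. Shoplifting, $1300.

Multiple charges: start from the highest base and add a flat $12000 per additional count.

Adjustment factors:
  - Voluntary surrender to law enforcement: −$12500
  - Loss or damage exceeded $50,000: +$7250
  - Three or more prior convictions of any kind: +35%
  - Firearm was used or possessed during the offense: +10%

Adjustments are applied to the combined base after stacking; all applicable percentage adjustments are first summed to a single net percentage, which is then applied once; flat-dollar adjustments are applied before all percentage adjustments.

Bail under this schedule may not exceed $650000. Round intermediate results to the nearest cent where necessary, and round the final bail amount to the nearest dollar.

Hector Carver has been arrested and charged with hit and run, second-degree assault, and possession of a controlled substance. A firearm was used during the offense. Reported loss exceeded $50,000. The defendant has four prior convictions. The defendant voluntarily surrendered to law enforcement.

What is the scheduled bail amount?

$239250

Base amounts from the schedule: hit and run $8500; second-degree assault $146250; possession of a controlled substance $750.
Stacking rule: highest base plus $12000 per additional charge. Highest is second-degree assault at $146250; 2 additional charges → +$24000. Combined base = $170250.
Voluntary surrender to law enforcement (−$12500 flat): $170250 − $12500 = $157750.
Loss or damage exceeded $50,000 (+$7250 flat): $157750 + $7250 = $165000.
Net percentage adjustment: +35% +10% = +45%. $165000 × 1.45 = $239250.
$239250 is within the $650000 maximum.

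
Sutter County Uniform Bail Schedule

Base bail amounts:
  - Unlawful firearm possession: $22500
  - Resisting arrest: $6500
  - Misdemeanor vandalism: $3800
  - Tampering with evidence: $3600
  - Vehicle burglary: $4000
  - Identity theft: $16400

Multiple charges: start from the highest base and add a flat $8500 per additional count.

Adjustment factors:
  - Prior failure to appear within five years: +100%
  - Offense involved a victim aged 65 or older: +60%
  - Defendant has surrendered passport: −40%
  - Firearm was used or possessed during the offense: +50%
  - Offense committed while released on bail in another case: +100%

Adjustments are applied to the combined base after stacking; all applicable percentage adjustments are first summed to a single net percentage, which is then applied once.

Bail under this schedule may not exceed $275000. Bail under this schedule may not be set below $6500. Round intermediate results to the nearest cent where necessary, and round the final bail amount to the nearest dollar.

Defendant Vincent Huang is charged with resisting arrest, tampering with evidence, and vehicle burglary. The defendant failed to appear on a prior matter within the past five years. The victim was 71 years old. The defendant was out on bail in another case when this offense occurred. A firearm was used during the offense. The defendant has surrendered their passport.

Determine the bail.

$86950

Base amounts from the schedule: resisting arrest $6500; tampering with evidence $3600; vehicle burglary $4000.
Stacking rule: highest base plus $8500 per additional charge. Highest is resisting arrest at $6500; 2 additional charges → +$17000. Combined base = $23500.
Net percentage adjustment: +100% +60% −40% +50% +100% = +270%. $23500 × 3.7 = $86950.
$86950 is within the $275000 maximum.
$86950 is at or above the $6500 minimum.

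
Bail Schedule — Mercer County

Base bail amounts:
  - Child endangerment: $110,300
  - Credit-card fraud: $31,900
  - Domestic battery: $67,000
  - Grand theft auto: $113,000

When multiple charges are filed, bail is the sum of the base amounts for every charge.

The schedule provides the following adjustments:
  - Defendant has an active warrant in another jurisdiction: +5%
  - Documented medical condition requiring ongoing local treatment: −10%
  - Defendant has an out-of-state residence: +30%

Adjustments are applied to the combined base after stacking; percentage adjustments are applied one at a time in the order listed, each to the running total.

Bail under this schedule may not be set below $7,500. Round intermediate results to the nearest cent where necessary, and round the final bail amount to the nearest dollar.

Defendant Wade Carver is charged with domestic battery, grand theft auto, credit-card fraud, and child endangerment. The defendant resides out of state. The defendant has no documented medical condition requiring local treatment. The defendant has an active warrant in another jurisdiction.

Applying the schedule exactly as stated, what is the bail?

Base amounts from the schedule: domestic battery $67,000; grand theft auto $113,000; credit-card fraud $31,900; child endangerment $110,300.
Stacking rule: sum of all bases. $67,000 + $113,000 + $31,900 + $110,300 = $322,200.
Defendant has an active warrant in another jurisdiction (+5%): $322,200 × 1.05 = $338,310.
Defendant has an out-of-state residence (+30%): $338,310 × 1.3 = $439,803.
$439,803 is at or above the $7,500 minimum.

$439,803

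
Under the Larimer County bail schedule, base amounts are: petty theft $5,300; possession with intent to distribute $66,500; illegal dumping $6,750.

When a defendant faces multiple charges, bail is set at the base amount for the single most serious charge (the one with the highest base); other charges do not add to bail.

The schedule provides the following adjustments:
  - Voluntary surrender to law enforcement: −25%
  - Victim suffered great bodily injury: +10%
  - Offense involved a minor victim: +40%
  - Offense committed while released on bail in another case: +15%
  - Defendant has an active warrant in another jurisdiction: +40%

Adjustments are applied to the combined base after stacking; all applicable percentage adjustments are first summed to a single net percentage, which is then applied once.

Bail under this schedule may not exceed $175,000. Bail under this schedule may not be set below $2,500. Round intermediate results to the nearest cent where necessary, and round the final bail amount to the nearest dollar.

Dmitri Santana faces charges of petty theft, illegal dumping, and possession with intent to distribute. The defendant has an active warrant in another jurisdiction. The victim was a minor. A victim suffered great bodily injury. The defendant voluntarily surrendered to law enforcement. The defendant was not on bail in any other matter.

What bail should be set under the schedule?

$109,725

Base amounts from the schedule: petty theft $5,300; illegal dumping $6,750; possession with intent to distribute $66,500.
Stacking rule: use the highest base only. Highest is possession with intent to distribute at $66,500. Combined base = $66,500.
Net percentage adjustment: −25% +10% +40% +40% = +65%. $66,500 × 1.65 = $109,725.
$109,725 is within the $175,000 maximum.
$109,725 is at or above the $2,500 minimum.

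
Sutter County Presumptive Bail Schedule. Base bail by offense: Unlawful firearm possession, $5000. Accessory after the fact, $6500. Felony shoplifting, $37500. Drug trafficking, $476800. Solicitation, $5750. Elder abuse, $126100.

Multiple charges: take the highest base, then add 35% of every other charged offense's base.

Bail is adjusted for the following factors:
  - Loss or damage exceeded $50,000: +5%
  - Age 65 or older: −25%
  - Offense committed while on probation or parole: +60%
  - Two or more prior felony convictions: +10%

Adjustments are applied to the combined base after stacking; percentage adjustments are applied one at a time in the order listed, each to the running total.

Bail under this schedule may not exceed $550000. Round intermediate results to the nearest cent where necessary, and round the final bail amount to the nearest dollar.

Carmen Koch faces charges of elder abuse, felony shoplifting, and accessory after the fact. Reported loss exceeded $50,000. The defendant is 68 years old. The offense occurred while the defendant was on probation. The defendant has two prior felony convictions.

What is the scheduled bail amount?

$196119

Base amounts from the schedule: elder abuse $126100; felony shoplifting $37500; accessory after the fact $6500.
Stacking rule: highest base plus 35% of each additional charge. Highest is elder abuse at $126100. Additional: $37500 × 35% = $13125; $6500 × 35% = $2275. Combined base = $126100 + $15400 = $141500.
Loss or damage exceeded $50,000 (+5%): $141500 × 1.05 = $148575.
Age 65 or older (−25%): $148575 × 0.75 = $111431.25.
Offense committed while on probation or parole (+60%): $111431.25 × 1.6 = $178290.
Two or more prior felony convictions (+10%): $178290 × 1.1 = $196119.
$196119 is within the $550000 maximum.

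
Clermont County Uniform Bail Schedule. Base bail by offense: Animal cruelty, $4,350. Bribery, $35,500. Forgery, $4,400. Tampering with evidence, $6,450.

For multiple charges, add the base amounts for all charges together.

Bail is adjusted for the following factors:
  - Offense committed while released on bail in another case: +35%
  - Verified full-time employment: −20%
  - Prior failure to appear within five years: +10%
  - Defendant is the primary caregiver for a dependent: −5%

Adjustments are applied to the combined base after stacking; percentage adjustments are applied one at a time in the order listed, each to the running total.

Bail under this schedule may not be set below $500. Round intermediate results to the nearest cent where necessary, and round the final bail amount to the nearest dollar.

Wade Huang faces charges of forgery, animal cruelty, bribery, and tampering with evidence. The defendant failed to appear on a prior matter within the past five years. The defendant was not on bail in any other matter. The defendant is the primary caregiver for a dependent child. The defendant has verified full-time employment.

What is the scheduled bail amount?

$42,385

Base amounts from the schedule: forgery $4,400; animal cruelty $4,350; bribery $35,500; tampering with evidence $6,450.
Stacking rule: sum of all bases. $4,400 + $4,350 + $35,500 + $6,450 = $50,700.
Verified full-time employment (−20%): $50,700 × 0.8 = $40,560.
Prior failure to appear within five years (+10%): $40,560 × 1.1 = $44,616.
Defendant is the primary caregiver for a dependent (−5%): $44,616 × 0.95 = $42,385.20.
$42,385.20 is at or above the $500 minimum.
Rounded to the nearest dollar: $42,385.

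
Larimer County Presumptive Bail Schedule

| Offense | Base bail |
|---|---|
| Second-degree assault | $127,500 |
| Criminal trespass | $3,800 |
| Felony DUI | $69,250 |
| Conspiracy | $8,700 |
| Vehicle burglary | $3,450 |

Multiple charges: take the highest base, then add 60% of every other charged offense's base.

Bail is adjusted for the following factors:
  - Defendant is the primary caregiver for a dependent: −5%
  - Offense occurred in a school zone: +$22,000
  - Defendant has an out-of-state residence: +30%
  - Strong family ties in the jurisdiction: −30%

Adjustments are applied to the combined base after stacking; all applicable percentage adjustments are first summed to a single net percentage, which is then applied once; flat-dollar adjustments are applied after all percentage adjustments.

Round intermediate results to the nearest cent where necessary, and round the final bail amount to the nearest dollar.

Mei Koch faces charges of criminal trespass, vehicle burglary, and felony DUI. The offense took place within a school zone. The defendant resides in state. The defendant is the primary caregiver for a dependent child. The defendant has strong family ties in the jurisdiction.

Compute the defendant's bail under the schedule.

$69,840

Base amounts from the schedule: criminal trespass $3,800; vehicle burglary $3,450; felony DUI $69,250.
Stacking rule: highest base plus 60% of each additional charge. Highest is felony DUI at $69,250. Additional: $3,800 × 60% = $2,280; $3,450 × 60% = $2,070. Combined base = $69,250 + $4,350 = $73,600.
Net percentage adjustment: −5% −30% = −35%. $73,600 × 0.65 = $47,840.
Offense occurred in a school zone (+$22,000 flat): $47,840 + $22,000 = $69,840.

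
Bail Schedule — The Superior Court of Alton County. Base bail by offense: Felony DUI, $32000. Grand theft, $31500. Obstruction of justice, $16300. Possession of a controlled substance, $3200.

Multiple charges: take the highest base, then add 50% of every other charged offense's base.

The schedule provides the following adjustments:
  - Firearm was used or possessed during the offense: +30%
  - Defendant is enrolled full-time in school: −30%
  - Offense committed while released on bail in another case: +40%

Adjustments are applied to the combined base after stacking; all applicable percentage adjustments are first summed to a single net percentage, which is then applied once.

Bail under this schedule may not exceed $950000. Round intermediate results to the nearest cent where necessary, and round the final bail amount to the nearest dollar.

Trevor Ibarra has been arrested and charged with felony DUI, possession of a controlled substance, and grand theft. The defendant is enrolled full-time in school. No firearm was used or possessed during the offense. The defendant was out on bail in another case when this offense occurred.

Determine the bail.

$54285

Base amounts from the schedule: felony DUI $32000; possession of a controlled substance $3200; grand theft $31500.
Stacking rule: highest base plus 50% of each additional charge. Highest is felony DUI at $32000. Additional: $3200 × 50% = $1600; $31500 × 50% = $15750. Combined base = $32000 + $17350 = $49350.
Net percentage adjustment: −30% +40% = +10%. $49350 × 1.1 = $54285.
$54285 is within the $950000 maximum.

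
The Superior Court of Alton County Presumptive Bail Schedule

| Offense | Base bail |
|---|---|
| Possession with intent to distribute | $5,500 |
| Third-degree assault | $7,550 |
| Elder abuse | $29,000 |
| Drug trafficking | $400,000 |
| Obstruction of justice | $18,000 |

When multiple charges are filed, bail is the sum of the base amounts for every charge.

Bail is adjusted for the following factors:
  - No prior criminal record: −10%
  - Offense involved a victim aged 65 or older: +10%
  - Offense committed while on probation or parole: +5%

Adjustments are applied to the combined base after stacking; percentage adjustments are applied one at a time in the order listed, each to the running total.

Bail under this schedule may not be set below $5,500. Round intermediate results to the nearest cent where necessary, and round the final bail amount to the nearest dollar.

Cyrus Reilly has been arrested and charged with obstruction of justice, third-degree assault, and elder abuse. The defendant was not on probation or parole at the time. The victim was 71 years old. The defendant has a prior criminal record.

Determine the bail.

$60,005

Base amounts from the schedule: obstruction of justice $18,000; third-degree assault $7,550; elder abuse $29,000.
Stacking rule: sum of all bases. $18,000 + $7,550 + $29,000 = $54,550.
Offense involved a victim aged 65 or older (+10%): $54,550 × 1.1 = $60,005.
$60,005 is at or above the $5,500 minimum.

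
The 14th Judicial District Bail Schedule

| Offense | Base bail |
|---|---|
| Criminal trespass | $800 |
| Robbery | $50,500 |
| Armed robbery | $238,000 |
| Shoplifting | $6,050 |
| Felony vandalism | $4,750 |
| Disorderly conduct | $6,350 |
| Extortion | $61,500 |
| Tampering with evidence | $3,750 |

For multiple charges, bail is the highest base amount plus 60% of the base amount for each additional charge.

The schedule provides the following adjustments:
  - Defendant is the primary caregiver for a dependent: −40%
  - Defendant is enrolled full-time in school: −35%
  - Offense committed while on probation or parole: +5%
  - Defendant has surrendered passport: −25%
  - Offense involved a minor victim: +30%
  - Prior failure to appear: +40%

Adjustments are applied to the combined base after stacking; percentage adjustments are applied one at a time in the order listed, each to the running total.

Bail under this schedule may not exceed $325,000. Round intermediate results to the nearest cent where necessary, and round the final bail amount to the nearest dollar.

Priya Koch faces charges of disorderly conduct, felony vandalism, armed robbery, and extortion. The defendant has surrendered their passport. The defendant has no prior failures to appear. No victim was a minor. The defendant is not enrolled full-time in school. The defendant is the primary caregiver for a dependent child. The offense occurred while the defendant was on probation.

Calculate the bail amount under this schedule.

$133,037

Base amounts from the schedule: disorderly conduct $6,350; felony vandalism $4,750; armed robbery $238,000; extortion $61,500.
Stacking rule: highest base plus 60% of each additional charge. Highest is armed robbery at $238,000. Additional: $6,350 × 60% = $3,810; $4,750 × 60% = $2,850; $61,500 × 60% = $36,900. Combined base = $238,000 + $43,560 = $281,560.
Defendant is the primary caregiver for a dependent (−40%): $281,560 × 0.6 = $168,936.
Offense committed while on probation or parole (+5%): $168,936 × 1.05 = $177,382.80.
Defendant has surrendered passport (−25%): $177,382.80 × 0.75 = $133,037.10.
$133,037.10 is within the $325,000 maximum.
Rounded to the nearest dollar: $133,037.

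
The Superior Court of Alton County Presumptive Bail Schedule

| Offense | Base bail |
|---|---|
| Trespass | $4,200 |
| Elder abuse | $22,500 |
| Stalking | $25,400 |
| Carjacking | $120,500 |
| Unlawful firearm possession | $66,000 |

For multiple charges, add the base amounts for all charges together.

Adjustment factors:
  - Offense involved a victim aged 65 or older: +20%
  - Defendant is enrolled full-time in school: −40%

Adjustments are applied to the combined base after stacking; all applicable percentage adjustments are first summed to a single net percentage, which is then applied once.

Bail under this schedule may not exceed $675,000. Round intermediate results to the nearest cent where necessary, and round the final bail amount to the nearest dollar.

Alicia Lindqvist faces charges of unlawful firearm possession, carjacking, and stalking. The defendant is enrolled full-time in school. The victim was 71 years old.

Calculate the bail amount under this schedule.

Base amounts from the schedule: unlawful firearm possession $66,000; carjacking $120,500; stalking $25,400.
Stacking rule: sum of all bases. $66,000 + $120,500 + $25,400 = $211,900.
Net percentage adjustment: +20% −40% = −20%. $211,900 × 0.8 = $169,520.
$169,520 is within the $675,000 maximum.

$169,520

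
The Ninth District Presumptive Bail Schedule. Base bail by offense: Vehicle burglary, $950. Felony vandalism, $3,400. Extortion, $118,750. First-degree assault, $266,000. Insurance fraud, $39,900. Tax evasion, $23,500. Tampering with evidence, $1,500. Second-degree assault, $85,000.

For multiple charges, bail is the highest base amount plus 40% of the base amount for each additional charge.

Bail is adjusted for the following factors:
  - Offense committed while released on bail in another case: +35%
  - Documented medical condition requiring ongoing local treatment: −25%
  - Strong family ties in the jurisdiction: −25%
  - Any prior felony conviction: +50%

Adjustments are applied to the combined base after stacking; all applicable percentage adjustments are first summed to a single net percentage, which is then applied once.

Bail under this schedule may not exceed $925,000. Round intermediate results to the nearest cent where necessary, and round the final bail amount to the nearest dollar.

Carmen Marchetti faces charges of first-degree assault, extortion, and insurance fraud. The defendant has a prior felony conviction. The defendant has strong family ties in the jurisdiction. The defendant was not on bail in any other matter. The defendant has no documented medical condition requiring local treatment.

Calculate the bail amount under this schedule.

Base amounts from the schedule: first-degree assault $266,000; extortion $118,750; insurance fraud $39,900.
Stacking rule: highest base plus 40% of each additional charge. Highest is first-degree assault at $266,000. Additional: $118,750 × 40% = $47,500; $39,900 × 40% = $15,960. Combined base = $266,000 + $63,460 = $329,460.
Net percentage adjustment: −25% +50% = +25%. $329,460 × 1.25 = $411,825.
$411,825 is within the $925,000 maximum.

$411,825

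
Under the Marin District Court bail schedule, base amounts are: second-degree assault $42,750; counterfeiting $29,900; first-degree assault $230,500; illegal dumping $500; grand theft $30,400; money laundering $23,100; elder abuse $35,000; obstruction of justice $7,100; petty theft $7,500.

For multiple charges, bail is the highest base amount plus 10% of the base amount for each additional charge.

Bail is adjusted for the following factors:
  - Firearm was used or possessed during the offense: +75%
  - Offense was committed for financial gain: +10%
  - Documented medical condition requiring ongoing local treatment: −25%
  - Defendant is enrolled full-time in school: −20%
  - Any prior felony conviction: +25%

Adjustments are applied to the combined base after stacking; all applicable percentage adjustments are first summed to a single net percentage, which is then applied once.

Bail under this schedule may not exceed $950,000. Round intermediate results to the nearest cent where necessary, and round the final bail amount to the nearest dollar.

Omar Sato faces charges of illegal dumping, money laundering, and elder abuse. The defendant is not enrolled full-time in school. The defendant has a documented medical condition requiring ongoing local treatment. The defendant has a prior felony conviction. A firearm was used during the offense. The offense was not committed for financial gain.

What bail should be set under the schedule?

Base amounts from the schedule: illegal dumping $500; money laundering $23,100; elder abuse $35,000.
Stacking rule: highest base plus 10% of each additional charge. Highest is elder abuse at $35,000. Additional: $500 × 10% = $50; $23,100 × 10% = $2,310. Combined base = $35,000 + $2,360 = $37,360.
Net percentage adjustment: +75% −25% +25% = +75%. $37,360 × 1.75 = $65,380.
$65,380 is within the $950,000 maximum.

$65,380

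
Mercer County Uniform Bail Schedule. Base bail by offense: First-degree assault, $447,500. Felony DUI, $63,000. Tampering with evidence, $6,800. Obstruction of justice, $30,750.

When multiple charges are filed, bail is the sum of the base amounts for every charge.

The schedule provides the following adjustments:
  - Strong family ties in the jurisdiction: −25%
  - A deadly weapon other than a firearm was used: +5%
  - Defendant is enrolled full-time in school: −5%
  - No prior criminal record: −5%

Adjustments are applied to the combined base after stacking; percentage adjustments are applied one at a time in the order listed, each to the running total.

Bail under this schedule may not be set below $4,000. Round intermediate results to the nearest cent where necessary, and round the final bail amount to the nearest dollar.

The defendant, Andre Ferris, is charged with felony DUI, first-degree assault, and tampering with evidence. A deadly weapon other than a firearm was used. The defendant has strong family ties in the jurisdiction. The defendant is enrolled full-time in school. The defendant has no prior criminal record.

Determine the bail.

Base amounts from the schedule: felony DUI $63,000; first-degree assault $447,500; tampering with evidence $6,800.
Stacking rule: sum of all bases. $63,000 + $447,500 + $6,800 = $517,300.
Strong family ties in the jurisdiction (−25%): $517,300 × 0.75 = $387,975.
A deadly weapon other than a firearm was used (+5%): $387,975 × 1.05 = $407,373.75.
Defendant is enrolled full-time in school (−5%): $407,373.75 × 0.95 = $387,005.06.
No prior criminal record (−5%): $387,005.06 × 0.95 = $367,654.81.
$367,654.81 is at or above the $4,000 minimum.
Rounded to the nearest dollar: $367,655.

$367,655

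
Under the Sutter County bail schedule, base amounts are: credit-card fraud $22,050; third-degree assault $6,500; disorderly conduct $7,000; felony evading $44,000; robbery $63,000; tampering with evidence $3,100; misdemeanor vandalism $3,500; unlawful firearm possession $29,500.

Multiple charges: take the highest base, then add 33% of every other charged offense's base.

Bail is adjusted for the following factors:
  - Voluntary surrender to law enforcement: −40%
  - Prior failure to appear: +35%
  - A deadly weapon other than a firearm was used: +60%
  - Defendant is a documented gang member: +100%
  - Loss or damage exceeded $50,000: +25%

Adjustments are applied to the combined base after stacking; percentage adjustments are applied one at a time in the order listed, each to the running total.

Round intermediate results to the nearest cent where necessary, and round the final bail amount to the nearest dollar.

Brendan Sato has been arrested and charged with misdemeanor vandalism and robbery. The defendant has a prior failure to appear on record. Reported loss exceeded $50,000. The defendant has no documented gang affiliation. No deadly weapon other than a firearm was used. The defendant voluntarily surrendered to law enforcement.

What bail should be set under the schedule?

Base amounts from the schedule: misdemeanor vandalism $3,500; robbery $63,000.
Stacking rule: highest base plus 33% of each additional charge. Highest is robbery at $63,000. Additional: $3,500 × 33% = $1,155. Combined base = $63,000 + $1,155 = $64,155.
Voluntary surrender to law enforcement (−40%): $64,155 × 0.6 = $38,493.
Prior failure to appear (+35%): $38,493 × 1.35 = $51,965.55.
Loss or damage exceeded $50,000 (+25%): $51,965.55 × 1.25 = $64,956.94.
Rounded to the nearest dollar: $64,957.

$64,957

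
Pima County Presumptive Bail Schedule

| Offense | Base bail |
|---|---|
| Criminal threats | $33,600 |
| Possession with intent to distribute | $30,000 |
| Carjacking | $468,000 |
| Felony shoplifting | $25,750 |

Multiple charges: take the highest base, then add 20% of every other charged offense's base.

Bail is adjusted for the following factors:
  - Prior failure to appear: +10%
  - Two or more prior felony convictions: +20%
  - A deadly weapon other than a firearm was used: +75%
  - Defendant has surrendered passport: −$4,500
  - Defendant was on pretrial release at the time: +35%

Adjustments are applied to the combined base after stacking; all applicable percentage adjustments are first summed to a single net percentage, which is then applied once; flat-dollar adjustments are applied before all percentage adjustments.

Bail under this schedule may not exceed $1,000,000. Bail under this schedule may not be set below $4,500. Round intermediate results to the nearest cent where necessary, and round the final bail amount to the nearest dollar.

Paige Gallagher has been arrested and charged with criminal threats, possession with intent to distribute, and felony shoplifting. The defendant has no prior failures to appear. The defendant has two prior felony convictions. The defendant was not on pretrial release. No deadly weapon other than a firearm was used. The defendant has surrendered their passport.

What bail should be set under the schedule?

Base amounts from the schedule: criminal threats $33,600; possession with intent to distribute $30,000; felony shoplifting $25,750.
Stacking rule: highest base plus 20% of each additional charge. Highest is criminal threats at $33,600. Additional: $30,000 × 20% = $6,000; $25,750 × 20% = $5,150. Combined base = $33,600 + $11,150 = $44,750.
Defendant has surrendered passport (−$4,500 flat): $44,750 − $4,500 = $40,250.
Two or more prior felony convictions (+20%): $40,250 × 1.2 = $48,300.
$48,300 is within the $1,000,000 maximum.
$48,300 is at or above the $4,500 minimum.

$48,300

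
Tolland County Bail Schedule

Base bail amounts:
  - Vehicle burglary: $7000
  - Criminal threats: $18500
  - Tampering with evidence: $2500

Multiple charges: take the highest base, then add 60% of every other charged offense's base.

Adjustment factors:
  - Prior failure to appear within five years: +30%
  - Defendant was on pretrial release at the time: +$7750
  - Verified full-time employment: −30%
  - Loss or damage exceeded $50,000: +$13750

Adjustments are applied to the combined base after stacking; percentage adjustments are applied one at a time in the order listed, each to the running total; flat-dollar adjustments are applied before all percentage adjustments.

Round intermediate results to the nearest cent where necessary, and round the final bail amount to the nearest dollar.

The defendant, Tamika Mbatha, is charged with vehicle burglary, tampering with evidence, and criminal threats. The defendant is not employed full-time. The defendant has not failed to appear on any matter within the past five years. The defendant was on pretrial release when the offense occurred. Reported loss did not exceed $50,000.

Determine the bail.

$31950

Base amounts from the schedule: vehicle burglary $7000; tampering with evidence $2500; criminal threats $18500.
Stacking rule: highest base plus 60% of each additional charge. Highest is criminal threats at $18500. Additional: $7000 × 60% = $4200; $2500 × 60% = $1500. Combined base = $18500 + $5700 = $24200.
Defendant was on pretrial release at the time (+$7750 flat): $24200 + $7750 = $31950.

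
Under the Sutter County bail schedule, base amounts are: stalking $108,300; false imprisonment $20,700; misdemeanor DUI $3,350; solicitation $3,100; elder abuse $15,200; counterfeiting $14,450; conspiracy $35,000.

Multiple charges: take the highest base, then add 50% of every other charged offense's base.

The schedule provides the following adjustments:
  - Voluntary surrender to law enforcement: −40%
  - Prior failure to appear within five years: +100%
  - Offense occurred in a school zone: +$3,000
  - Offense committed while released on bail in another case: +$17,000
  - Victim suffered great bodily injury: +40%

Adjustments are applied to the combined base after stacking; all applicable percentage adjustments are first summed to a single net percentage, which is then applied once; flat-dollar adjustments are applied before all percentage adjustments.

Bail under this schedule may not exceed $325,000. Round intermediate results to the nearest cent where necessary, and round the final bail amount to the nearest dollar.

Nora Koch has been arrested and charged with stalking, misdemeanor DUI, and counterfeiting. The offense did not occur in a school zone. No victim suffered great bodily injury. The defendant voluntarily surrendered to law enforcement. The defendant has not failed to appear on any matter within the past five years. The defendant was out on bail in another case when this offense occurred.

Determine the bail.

$80,520

Base amounts from the schedule: stalking $108,300; misdemeanor DUI $3,350; counterfeiting $14,450.
Stacking rule: highest base plus 50% of each additional charge. Highest is stalking at $108,300. Additional: $3,350 × 50% = $1,675; $14,450 × 50% = $7,225. Combined base = $108,300 + $8,900 = $117,200.
Offense committed while released on bail in another case (+$17,000 flat): $117,200 + $17,000 = $134,200.
Voluntary surrender to law enforcement (−40%): $134,200 × 0.6 = $80,520.
$80,520 is within the $325,000 maximum.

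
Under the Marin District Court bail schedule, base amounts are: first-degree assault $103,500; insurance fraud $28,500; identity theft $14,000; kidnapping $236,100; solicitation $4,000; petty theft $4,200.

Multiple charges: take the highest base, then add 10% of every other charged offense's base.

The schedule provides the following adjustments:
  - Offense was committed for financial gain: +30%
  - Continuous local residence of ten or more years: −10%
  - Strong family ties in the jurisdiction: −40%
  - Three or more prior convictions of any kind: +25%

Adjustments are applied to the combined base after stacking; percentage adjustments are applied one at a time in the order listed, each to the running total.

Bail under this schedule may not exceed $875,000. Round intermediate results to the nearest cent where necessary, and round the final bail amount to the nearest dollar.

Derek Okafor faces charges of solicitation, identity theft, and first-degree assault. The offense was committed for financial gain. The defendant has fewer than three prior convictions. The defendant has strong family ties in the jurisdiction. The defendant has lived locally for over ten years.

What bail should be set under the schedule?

$73,921

Base amounts from the schedule: solicitation $4,000; identity theft $14,000; first-degree assault $103,500.
Stacking rule: highest base plus 10% of each additional charge. Highest is first-degree assault at $103,500. Additional: $4,000 × 10% = $400; $14,000 × 10% = $1,400. Combined base = $103,500 + $1,800 = $105,300.
Offense was committed for financial gain (+30%): $105,300 × 1.3 = $136,890.
Continuous local residence of ten or more years (−10%): $136,890 × 0.9 = $123,201.
Strong family ties in the jurisdiction (−40%): $123,201 × 0.6 = $73,920.60.
$73,920.60 is within the $875,000 maximum.
Rounded to the nearest dollar: $73,921.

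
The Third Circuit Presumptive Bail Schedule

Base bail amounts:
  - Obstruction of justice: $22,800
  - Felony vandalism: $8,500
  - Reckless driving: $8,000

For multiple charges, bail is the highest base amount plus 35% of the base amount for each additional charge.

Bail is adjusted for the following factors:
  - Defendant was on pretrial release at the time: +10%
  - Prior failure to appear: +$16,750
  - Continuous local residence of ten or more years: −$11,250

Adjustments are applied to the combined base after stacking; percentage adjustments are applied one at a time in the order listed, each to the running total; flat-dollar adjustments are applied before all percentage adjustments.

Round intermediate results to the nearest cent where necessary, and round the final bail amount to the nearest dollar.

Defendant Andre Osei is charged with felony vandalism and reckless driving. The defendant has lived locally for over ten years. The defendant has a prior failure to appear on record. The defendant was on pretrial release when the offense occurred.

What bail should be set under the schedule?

Base amounts from the schedule: felony vandalism $8,500; reckless driving $8,000.
Stacking rule: highest base plus 35% of each additional charge. Highest is felony vandalism at $8,500. Additional: $8,000 × 35% = $2,800. Combined base = $8,500 + $2,800 = $11,300.
Prior failure to appear (+$16,750 flat): $11,300 + $16,750 = $28,050.
Continuous local residence of ten or more years (−$11,250 flat): $28,050 − $11,250 = $16,800.
Defendant was on pretrial release at the time (+10%): $16,800 × 1.1 = $18,480.

$18,480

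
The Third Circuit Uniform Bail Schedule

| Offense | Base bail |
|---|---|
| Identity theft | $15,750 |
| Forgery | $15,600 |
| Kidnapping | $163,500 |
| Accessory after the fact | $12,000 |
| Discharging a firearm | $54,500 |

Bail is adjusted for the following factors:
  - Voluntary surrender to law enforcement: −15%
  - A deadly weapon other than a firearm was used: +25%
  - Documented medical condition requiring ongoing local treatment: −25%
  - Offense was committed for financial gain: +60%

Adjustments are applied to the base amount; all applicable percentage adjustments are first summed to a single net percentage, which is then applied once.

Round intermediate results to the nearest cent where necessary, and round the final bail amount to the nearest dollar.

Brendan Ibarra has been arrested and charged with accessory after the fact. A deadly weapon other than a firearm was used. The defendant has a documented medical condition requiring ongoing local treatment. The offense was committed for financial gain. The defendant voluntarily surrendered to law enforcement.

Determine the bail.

Base amounts from the schedule: accessory after the fact $12,000.
Single charge. Combined base = $12,000.
Net percentage adjustment: −15% +25% −25% +60% = +45%. $12,000 × 1.45 = $17,400.

$17,400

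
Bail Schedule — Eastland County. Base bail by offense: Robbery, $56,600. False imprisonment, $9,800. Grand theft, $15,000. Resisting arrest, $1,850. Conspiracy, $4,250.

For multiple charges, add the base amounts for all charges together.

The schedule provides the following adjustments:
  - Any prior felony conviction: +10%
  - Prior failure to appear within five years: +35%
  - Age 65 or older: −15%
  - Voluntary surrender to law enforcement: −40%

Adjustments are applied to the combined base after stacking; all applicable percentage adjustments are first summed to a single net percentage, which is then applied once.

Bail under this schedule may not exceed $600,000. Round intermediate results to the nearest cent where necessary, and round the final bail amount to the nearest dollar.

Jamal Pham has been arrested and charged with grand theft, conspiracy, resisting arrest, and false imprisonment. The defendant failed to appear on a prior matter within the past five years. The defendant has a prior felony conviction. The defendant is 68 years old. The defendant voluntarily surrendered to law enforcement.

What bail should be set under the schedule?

$27,810

Base amounts from the schedule: grand theft $15,000; conspiracy $4,250; resisting arrest $1,850; false imprisonment $9,800.
Stacking rule: sum of all bases. $15,000 + $4,250 + $1,850 + $9,800 = $30,900.
Net percentage adjustment: +10% +35% −15% −40% = −10%. $30,900 × 0.9 = $27,810.
$27,810 is within the $600,000 maximum.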